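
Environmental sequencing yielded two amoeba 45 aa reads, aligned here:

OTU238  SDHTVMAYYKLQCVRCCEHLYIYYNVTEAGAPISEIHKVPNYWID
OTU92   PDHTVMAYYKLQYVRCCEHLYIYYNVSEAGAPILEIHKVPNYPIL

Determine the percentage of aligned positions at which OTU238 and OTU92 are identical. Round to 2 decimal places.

Mismatches occur at site 1 (S→P), site 13 (C→Y), site 27 (T→S), site 34 (S→L), site 43 (W→P), site 45 (D→L).
39 of the 45 sites match, so the percent identity is 39/45 × 100 = 86.67%.

86.67%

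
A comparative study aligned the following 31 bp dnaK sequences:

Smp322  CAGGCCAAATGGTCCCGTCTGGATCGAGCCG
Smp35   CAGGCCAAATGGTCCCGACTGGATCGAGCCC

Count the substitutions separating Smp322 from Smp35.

Mismatches occur at site 18 (T/A), site 31 (G/C).
That gives 2 mismatches out of 31 aligned sites, so the Hamming distance is 2.

2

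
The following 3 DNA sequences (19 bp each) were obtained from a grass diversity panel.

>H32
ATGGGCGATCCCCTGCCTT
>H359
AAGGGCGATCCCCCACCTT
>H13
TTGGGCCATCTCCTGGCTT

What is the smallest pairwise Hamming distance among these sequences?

Pairwise Hamming distances:
  H32 vs H359: 3
  H32 vs H13: 4
  H359 vs H13: 7
The smallest is 3, between H32 and H359.

3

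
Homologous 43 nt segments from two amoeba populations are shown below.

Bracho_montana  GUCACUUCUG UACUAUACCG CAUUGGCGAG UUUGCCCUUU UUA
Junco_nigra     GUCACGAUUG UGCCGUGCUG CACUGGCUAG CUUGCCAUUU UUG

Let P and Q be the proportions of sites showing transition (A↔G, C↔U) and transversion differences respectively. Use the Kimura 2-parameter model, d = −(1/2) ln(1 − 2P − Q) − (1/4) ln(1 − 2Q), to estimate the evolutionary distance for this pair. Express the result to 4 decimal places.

0.4098

Mismatches occur at site 6 (U→G, transversion), site 7 (U→A, transversion), site 8 (C→U, transition), site 12 (A→G, transition), site 14 (U→C, transition), site 15 (A→G, transition), site 17 (A→G, transition), site 19 (C→U, transition), site 23 (U→C, transition), site 28 (G→U, transversion), site 31 (U→C, transition), site 37 (C→A, transversion), site 43 (A→G, transition).
Of the 13 differences, 9 transitions and 4 transversions over 43 sites: P = 9/43 = 0.209302, Q = 4/43 = 0.093023.
d = −0.5·ln(0.488373) − 0.25·ln(0.813954) = −0.5·(-0.716676) − 0.25·(-0.205851) = 0.4098.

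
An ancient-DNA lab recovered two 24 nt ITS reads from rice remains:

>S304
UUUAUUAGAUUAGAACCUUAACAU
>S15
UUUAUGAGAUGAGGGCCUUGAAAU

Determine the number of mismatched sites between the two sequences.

The sequences differ at positions 6 (U/G), 11 (U/G), 14 (A/G), 15 (A/G), 20 (A/G), 22 (C/A).
That gives 6 mismatches out of 24 aligned sites, so the Hamming distance is 6.

6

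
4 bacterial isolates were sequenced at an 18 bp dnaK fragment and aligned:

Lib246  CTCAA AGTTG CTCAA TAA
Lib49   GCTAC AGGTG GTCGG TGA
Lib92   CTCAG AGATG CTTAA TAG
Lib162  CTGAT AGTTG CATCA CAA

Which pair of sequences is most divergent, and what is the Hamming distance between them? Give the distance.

12

Pairwise Hamming distances:
  Lib246 vs Lib49: 9
  Lib246 vs Lib92: 4
  Lib246 vs Lib162: 6
  Lib49 vs Lib92: 11
  Lib49 vs Lib162: 12
  Lib92 vs Lib162: 7
The largest is 12, between Lib49 and Lib162.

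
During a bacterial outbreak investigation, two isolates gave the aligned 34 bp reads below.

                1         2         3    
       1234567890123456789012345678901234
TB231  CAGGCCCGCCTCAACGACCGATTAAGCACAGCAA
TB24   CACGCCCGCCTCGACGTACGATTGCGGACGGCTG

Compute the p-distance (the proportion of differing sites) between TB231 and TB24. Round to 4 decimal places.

Differing sites — 3:G/C; 13:A/G; 17:A/T; 18:C/A; 24:A/G; 25:A/C; 27:C/G; 30:A/G; 33:A/T; 34:A/G.
There are 10 differences over 34 sites, so p = 10/34 = 0.2941.

0.2941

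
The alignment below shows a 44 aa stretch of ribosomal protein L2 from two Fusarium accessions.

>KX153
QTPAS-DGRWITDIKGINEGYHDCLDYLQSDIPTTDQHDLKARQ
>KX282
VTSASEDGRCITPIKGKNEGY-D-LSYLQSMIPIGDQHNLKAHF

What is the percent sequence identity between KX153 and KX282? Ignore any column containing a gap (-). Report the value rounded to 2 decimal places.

Excluding the 3 gap columns leaves 41 comparable sites.
Differing sites — 1:Q/V; 3:P/S; 10:W/C; 13:D/P; 17:I/K; 26:D/S; 31:D/M; 34:T/I; 35:T/G; 39:D/N; 43:R/H; 44:Q/F.
29 of the 41 comparable sites match, so the percent identity is 29/41 × 100 = 70.73%.

70.73%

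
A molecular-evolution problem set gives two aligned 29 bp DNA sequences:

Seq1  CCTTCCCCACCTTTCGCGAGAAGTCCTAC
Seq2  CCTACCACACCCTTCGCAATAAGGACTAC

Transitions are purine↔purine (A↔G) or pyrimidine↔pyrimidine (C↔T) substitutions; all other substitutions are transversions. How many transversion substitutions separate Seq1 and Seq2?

Mismatches occur at site 4 (T/A, transversion), site 7 (C/A, transversion), site 12 (T/C, transition), site 18 (G/A, transition), site 20 (G/T, transversion), site 24 (T/G, transversion), site 25 (C/A, transversion).
Of the 7 differences, 2 transitions and 5 transversions, so the answer is 5.

5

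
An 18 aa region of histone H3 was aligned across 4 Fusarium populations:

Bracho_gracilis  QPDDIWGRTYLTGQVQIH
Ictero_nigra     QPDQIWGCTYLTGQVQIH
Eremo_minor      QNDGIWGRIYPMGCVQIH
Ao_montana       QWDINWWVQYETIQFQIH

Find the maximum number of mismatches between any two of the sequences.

Pairwise Hamming distances:
  Bracho_gracilis vs Ictero_nigra: 2
  Bracho_gracilis vs Eremo_minor: 6
  Bracho_gracilis vs Ao_montana: 9
  Ictero_nigra vs Eremo_minor: 7
  Ictero_nigra vs Ao_montana: 9
  Eremo_minor vs Ao_montana: 11
The largest is 11, between Eremo_minor and Ao_montana.

11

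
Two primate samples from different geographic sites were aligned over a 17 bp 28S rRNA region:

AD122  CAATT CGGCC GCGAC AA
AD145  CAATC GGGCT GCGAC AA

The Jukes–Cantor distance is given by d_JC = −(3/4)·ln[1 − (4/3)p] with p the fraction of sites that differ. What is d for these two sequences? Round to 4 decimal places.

The sequences differ at positions 5 (T/C), 6 (C/G), 10 (C/T).
p = 3/17 = 0.176471.
d = −0.75 · ln(1 − (4/3)·0.176471) = −0.75 · ln(0.764705) = −0.75 · (-0.268265) = 0.2012.

0.2012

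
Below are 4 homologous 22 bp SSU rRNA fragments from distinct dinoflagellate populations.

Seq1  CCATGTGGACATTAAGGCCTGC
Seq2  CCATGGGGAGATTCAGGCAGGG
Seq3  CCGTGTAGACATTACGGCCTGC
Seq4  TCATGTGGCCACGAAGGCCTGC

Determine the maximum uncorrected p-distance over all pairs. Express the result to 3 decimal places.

Pairwise Hamming distances:
  Seq1 vs Seq2: 6
  Seq1 vs Seq3: 3
  Seq1 vs Seq4: 4
  Seq2 vs Seq3: 9
  Seq2 vs Seq4: 10
  Seq3 vs Seq4: 7
The largest is 10 mismatches, between Seq2 and Seq4; p = 10/22 = 0.455.

0.455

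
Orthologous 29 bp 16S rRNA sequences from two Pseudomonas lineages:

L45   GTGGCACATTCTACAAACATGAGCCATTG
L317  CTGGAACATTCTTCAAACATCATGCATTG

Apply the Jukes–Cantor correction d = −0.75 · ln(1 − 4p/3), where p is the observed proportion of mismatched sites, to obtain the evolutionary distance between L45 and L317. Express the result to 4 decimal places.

0.2421

The sequences differ at positions 1 (G/C), 5 (C/A), 13 (A/T), 21 (G/C), 23 (G/T), 24 (C/G).
p = 6/29 = 0.206897.
d = −0.75 · ln(1 − (4/3)·0.206897) = −0.75 · ln(0.724137) = −0.75 · (-0.322775) = 0.2421.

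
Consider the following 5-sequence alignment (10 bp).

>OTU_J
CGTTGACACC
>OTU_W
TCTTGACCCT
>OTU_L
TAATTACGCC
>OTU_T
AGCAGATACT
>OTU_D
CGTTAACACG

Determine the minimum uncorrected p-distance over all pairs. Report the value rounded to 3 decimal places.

0.200

Pairwise Hamming distances:
  OTU_J vs OTU_W: 4
  OTU_J vs OTU_L: 5
  OTU_J vs OTU_T: 5
  OTU_J vs OTU_D: 2
  OTU_W vs OTU_L: 5
  OTU_W vs OTU_T: 6
  OTU_W vs OTU_D: 5
  OTU_L vs OTU_T: 8
  OTU_L vs OTU_D: 6
  OTU_T vs OTU_D: 6
The smallest is 2 mismatches, between OTU_J and OTU_D; p = 2/10 = 0.200.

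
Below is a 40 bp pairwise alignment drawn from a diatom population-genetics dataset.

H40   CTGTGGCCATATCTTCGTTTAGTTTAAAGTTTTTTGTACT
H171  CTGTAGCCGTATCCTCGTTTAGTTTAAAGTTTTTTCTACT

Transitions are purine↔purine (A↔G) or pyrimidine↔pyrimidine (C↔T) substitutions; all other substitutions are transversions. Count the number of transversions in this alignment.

1

The sequences differ at positions 5 (G/A, transition), 9 (A/G, transition), 14 (T/C, transition), 36 (G/C, transversion).
Of the 4 differences, 3 transitions and 1 transversion, so the answer is 1.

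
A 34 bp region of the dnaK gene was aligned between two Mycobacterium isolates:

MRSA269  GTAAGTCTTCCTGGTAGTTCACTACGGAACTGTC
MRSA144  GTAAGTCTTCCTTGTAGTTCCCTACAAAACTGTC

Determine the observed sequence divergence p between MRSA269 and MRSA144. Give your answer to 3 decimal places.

The sequences differ at positions 13 (G/T), 21 (A/C), 26 (G/A), 27 (G/A).
There are 4 differences over 34 sites, so p = 4/34 = 0.118.

0.118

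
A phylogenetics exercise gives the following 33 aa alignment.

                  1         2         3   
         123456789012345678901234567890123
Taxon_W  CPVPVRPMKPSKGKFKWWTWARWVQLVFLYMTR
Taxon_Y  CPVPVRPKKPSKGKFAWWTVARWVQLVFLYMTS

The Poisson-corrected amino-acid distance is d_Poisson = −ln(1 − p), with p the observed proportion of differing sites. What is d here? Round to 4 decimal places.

0.1292

Differing sites — 8:M/K; 16:K/A; 20:W/V; 33:R/S.
p = 4/33 = 0.121212.
d = −ln(1 − 0.121212) = −ln(0.878788) = 0.1292.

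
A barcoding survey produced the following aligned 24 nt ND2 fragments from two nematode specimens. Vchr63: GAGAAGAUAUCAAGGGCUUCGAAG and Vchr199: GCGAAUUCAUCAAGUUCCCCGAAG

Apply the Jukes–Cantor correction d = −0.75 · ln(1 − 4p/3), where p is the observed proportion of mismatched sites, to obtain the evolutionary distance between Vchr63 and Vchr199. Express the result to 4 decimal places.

Mismatches occur at site 2 (A/C), site 6 (G/U), site 7 (A/U), site 8 (U/C), site 15 (G/U), site 16 (G/U), site 18 (U/C), site 19 (U/C).
p = 8/24 = 0.333333.
d = −0.75 · ln(1 − (4/3)·0.333333) = −0.75 · ln(0.555556) = −0.75 · (-0.587786) = 0.4408.

0.4408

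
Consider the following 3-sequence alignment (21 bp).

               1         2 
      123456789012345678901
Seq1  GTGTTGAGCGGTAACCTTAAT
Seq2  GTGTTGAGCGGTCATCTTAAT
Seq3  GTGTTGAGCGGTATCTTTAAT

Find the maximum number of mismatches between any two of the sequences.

4

Pairwise Hamming distances:
  Seq1 vs Seq2: 2
  Seq1 vs Seq3: 2
  Seq2 vs Seq3: 4
The largest is 4, between Seq2 and Seq3.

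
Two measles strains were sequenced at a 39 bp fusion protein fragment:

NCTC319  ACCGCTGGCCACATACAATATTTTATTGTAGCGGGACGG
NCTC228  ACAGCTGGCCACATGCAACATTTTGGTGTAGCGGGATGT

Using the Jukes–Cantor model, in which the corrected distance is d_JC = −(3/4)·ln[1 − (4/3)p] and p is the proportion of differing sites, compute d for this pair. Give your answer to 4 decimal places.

0.2052

Differing sites — 3:C/A; 15:A/G; 19:T/C; 25:A/G; 26:T/G; 37:C/T; 39:G/T.
p = 7/39 = 0.179487.
d = −0.75 · ln(1 − (4/3)·0.179487) = −0.75 · ln(0.760684) = −0.75 · (-0.273537) = 0.2052.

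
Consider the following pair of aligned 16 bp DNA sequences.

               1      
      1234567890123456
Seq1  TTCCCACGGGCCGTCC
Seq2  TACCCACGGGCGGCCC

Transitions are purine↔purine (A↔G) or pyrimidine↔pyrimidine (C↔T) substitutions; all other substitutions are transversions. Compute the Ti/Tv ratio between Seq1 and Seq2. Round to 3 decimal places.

The sequences differ at positions 2 (T/A, transversion), 12 (C/G, transversion), 14 (T/C, transition).
Of the 3 differences, 1 transition and 2 transversions, so Ti/Tv = 1/2 = 0.500.

0.500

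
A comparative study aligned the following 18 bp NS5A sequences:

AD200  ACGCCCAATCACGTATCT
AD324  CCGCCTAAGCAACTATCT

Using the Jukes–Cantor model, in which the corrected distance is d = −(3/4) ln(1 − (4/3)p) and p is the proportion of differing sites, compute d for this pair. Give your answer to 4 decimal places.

Differing sites — 1:A/C; 6:C/T; 9:T/G; 12:C/A; 13:G/C.
p = 5/18 = 0.277778.
d = −0.75 · ln(1 − (4/3)·0.277778) = −0.75 · ln(0.629629) = −0.75 · (-0.462625) = 0.3470.

0.3470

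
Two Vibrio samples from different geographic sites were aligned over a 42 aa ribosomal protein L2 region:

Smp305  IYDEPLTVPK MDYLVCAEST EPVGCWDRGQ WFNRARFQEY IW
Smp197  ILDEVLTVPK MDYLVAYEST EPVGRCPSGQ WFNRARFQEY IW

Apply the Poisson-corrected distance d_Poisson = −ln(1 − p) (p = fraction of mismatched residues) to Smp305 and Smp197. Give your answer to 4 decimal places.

Mismatches occur at site 2 (Y↔L), site 5 (P↔V), site 16 (C↔A), site 17 (A↔Y), site 25 (C↔R), site 26 (W↔C), site 27 (D↔P), site 28 (R↔S).
p = 8/42 = 0.190476.
d = −ln(1 − 0.190476) = −ln(0.809524) = 0.2113.

0.2113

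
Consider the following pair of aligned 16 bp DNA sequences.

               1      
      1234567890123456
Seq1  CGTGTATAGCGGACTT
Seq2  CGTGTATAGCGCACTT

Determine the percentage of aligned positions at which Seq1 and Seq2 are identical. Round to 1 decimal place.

93.8%

The sequences differ at position 12 (G/C).
15 of the 16 sites match, so the percent identity is 15/16 × 100 = 93.8%.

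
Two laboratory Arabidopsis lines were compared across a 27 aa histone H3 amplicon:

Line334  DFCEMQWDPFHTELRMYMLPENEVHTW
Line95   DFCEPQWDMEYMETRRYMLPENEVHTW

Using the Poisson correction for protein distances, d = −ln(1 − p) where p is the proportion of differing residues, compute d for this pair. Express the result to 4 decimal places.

0.3001

The sequences differ at positions 5 (M/P), 9 (P/M), 10 (F/E), 11 (H/Y), 12 (T/M), 14 (L/T), 16 (M/R).
p = 7/27 = 0.259259.
d = −ln(1 − 0.259259) = −ln(0.740741) = 0.3001.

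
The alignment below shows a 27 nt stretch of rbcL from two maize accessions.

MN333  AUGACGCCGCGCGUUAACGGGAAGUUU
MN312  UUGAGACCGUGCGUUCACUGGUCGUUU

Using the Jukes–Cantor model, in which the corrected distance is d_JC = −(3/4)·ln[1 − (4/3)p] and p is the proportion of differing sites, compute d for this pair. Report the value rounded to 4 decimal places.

The sequences differ at positions 1 (A/U), 5 (C/G), 6 (G/A), 10 (C/U), 16 (A/C), 19 (G/U), 22 (A/U), 23 (A/C).
p = 8/27 = 0.296296.
d = −0.75 · ln(1 − (4/3)·0.296296) = −0.75 · ln(0.604939) = −0.75 · (-0.502628) = 0.3770.

0.3770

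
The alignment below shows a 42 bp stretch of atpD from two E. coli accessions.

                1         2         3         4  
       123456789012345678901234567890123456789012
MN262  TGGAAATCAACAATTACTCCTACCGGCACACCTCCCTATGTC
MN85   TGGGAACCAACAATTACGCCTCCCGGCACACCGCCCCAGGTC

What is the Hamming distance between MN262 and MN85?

The sequences differ at positions 4 (A/G), 7 (T/C), 18 (T/G), 22 (A/C), 33 (T/G), 37 (T/C), 39 (T/G).
That gives 7 mismatches out of 42 aligned sites, so the Hamming distance is 7.

7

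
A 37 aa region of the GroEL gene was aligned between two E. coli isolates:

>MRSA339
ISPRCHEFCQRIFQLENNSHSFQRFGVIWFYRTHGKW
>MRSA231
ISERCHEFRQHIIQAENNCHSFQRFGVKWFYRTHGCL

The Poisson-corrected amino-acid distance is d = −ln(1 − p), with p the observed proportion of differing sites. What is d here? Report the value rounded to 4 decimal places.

0.2787

Mismatches occur at site 3 (P/E), site 9 (C/R), site 11 (R/H), site 13 (F/I), site 15 (L/A), site 19 (S/C), site 28 (I/K), site 36 (K/C), site 37 (W/L).
p = 9/37 = 0.243243.
d = −ln(1 − 0.243243) = −ln(0.756757) = 0.2787.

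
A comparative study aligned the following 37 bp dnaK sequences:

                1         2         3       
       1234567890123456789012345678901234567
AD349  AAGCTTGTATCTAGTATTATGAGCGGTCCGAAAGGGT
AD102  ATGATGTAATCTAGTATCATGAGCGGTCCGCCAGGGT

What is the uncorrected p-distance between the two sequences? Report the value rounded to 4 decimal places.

Mismatches occur at site 2 (A↔T), site 4 (C↔A), site 6 (T↔G), site 7 (G↔T), site 8 (T↔A), site 18 (T↔C), site 31 (A↔C), site 32 (A↔C).
There are 8 differences over 37 sites, so p = 8/37 = 0.2162.

0.2162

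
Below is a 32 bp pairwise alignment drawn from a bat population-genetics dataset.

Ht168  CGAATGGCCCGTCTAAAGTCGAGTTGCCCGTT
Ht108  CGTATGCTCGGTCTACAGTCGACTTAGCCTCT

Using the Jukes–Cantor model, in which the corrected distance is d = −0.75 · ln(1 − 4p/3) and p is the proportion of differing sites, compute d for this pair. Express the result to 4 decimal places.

Mismatches occur at site 3 (A→T), site 7 (G→C), site 8 (C→T), site 10 (C→G), site 16 (A→C), site 23 (G→C), site 26 (G→A), site 27 (C→G), site 30 (G→T), site 31 (T→C).
p = 10/32 = 0.312500.
d = −0.75 · ln(1 − (4/3)·0.312500) = −0.75 · ln(0.583333) = −0.75 · (-0.538997) = 0.4042.

0.4042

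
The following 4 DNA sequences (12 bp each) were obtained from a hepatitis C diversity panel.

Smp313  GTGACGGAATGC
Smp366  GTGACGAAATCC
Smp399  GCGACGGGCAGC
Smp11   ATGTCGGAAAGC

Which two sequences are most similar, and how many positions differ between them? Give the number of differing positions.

Pairwise Hamming distances:
  Smp313 vs Smp366: 2
  Smp313 vs Smp399: 4
  Smp313 vs Smp11: 3
  Smp366 vs Smp399: 6
  Smp366 vs Smp11: 5
  Smp399 vs Smp11: 5
The smallest is 2, between Smp313 and Smp366.

2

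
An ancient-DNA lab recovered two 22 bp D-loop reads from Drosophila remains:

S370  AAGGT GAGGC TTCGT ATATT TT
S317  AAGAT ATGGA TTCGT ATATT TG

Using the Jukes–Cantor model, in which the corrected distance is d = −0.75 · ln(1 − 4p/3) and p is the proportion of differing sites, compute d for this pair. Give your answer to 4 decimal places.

0.2708

Mismatches occur at site 4 (G→A), site 6 (G→A), site 7 (A→T), site 10 (C→A), site 22 (T→G).
p = 5/22 = 0.227273.
d = −0.75 · ln(1 − (4/3)·0.227273) = −0.75 · ln(0.696969) = −0.75 · (-0.361014) = 0.2708.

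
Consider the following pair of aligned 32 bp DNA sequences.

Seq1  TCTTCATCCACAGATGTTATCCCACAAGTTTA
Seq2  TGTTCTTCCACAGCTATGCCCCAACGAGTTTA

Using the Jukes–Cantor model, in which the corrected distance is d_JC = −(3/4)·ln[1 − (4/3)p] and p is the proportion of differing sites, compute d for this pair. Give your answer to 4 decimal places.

0.3525

The sequences differ at positions 2 (C/G), 6 (A/T), 14 (A/C), 16 (G/A), 18 (T/G), 19 (A/C), 20 (T/C), 23 (C/A), 26 (A/G).
p = 9/32 = 0.281250.
d = −0.75 · ln(1 − (4/3)·0.281250) = −0.75 · ln(0.625000) = −0.75 · (-0.470004) = 0.3525.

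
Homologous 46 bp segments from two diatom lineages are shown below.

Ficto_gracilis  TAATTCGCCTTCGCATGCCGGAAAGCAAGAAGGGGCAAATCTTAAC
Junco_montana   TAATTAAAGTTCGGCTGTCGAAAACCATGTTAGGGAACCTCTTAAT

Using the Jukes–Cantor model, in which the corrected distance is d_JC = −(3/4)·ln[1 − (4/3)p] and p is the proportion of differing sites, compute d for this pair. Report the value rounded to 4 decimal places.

0.5091

The sequences differ at positions 6 (C/A), 7 (G/A), 8 (C/A), 9 (C/G), 14 (C/G), 15 (A/C), 18 (C/T), 21 (G/A), 25 (G/C), 28 (A/T), 30 (A/T), 31 (A/T), 32 (G/A), 36 (C/A), 38 (A/C), 39 (A/C), 46 (C/T).
p = 17/46 = 0.369565.
d = −0.75 · ln(1 − (4/3)·0.369565) = −0.75 · ln(0.507247) = −0.75 · (-0.678757) = 0.5091.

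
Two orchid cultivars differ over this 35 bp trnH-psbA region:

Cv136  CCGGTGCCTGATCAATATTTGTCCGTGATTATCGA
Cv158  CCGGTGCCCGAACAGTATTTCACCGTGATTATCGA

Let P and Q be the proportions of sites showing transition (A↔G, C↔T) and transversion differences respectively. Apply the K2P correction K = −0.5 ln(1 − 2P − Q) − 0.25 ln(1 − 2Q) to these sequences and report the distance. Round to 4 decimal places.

0.1586

The sequences differ at positions 9 (T/C, transition), 12 (T/A, transversion), 15 (A/G, transition), 21 (G/C, transversion), 22 (T/A, transversion).
Of the 5 differences, 2 transitions and 3 transversions over 35 sites: P = 2/35 = 0.057143, Q = 3/35 = 0.085714.
d = −0.5·ln(0.800000) − 0.25·ln(0.828572) = −0.5·(-0.223144) − 0.25·(-0.188052) = 0.1586.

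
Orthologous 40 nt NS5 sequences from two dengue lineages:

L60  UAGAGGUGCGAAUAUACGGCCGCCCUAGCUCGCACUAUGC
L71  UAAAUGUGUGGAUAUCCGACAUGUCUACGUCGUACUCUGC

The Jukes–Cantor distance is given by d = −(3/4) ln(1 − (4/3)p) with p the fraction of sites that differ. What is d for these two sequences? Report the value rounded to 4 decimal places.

0.4715

Mismatches occur at site 3 (G/A), site 5 (G/U), site 9 (C/U), site 11 (A/G), site 16 (A/C), site 19 (G/A), site 21 (C/A), site 22 (G/U), site 23 (C/G), site 24 (C/U), site 28 (G/C), site 29 (C/G), site 33 (C/U), site 37 (A/C).
p = 14/40 = 0.350000.
d = −0.75 · ln(1 − (4/3)·0.350000) = −0.75 · ln(0.533333) = −0.75 · (-0.628609) = 0.4715.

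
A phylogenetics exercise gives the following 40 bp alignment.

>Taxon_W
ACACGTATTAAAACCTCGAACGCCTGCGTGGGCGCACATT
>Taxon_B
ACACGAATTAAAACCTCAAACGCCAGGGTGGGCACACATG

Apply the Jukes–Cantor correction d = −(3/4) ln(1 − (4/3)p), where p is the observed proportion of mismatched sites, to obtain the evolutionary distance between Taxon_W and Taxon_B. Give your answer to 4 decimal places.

0.1674

The sequences differ at positions 6 (T/A), 18 (G/A), 25 (T/A), 27 (C/G), 34 (G/A), 40 (T/G).
p = 6/40 = 0.150000.
d = −0.75 · ln(1 − (4/3)·0.150000) = −0.75 · ln(0.800000) = −0.75 · (-0.223144) = 0.1674.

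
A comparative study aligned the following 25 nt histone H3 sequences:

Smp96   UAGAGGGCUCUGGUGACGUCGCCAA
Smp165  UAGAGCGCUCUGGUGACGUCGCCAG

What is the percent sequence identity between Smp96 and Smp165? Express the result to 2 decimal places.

Mismatches occur at site 6 (G/C), site 25 (A/G).
23 of the 25 sites match, so the percent identity is 23/25 × 100 = 92.00%.

92.00%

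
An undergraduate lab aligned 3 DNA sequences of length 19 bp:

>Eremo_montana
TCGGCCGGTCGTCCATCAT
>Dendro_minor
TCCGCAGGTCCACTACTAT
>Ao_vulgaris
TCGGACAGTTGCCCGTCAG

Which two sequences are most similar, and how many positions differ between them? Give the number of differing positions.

Pairwise Hamming distances:
  Eremo_montana vs Dendro_minor: 7
  Eremo_montana vs Ao_vulgaris: 6
  Dendro_minor vs Ao_vulgaris: 12
The smallest is 6, between Eremo_montana and Ao_vulgaris.

6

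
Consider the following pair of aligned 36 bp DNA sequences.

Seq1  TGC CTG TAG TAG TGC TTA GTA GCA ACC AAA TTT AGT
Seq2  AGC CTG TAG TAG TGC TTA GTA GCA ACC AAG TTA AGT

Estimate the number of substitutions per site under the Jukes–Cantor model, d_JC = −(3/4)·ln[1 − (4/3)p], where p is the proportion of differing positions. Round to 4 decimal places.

0.0883

The sequences differ at positions 1 (T/A), 30 (A/G), 33 (T/A).
p = 3/36 = 0.083333.
d = −0.75 · ln(1 − (4/3)·0.083333) = −0.75 · ln(0.888889) = −0.75 · (-0.117783) = 0.0883.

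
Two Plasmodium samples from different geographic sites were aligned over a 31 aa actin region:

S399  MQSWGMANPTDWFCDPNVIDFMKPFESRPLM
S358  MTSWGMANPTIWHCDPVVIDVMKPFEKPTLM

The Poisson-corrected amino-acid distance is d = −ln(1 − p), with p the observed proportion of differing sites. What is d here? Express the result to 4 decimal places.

The sequences differ at positions 2 (Q/T), 11 (D/I), 13 (F/H), 17 (N/V), 21 (F/V), 27 (S/K), 28 (R/P), 29 (P/T).
p = 8/31 = 0.258065.
d = −ln(1 − 0.258065) = −ln(0.741935) = 0.2985.

0.2985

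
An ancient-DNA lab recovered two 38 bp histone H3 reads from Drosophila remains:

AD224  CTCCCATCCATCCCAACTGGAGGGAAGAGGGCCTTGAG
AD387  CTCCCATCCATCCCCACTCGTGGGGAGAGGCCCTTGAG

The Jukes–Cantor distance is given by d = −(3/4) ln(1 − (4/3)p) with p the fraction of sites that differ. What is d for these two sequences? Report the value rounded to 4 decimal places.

The sequences differ at positions 15 (A/C), 19 (G/C), 21 (A/T), 25 (A/G), 31 (G/C).
p = 5/38 = 0.131579.
d = −0.75 · ln(1 − (4/3)·0.131579) = −0.75 · ln(0.824561) = −0.75 · (-0.192904) = 0.1447.

0.1447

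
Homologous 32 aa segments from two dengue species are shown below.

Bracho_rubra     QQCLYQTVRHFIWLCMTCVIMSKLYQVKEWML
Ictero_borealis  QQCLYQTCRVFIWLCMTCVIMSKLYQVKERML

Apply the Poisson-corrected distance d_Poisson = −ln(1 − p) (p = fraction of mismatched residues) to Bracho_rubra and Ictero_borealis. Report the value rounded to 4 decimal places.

Mismatches occur at site 8 (V/C), site 10 (H/V), site 30 (W/R).
p = 3/32 = 0.093750.
d = −ln(1 − 0.093750) = −ln(0.906250) = 0.0984.

0.0984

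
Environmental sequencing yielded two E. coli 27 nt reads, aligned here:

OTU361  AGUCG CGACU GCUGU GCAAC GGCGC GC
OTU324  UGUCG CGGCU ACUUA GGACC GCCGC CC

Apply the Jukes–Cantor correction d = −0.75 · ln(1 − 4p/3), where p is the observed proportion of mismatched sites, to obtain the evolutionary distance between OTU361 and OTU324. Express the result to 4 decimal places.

Differing sites — 1:A/U; 8:A/G; 11:G/A; 14:G/U; 15:U/A; 17:C/G; 19:A/C; 22:G/C; 26:G/C.
p = 9/27 = 0.333333.
d = −0.75 · ln(1 − (4/3)·0.333333) = −0.75 · ln(0.555556) = −0.75 · (-0.587786) = 0.4408.

0.4408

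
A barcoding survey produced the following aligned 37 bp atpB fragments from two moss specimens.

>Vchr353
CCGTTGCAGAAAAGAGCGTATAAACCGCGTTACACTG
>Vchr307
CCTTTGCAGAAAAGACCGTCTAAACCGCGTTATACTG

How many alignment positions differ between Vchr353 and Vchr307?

4

Differing sites — 3:G/T; 16:G/C; 20:A/C; 33:C/T.
That gives 4 mismatches out of 37 aligned sites, so the Hamming distance is 4.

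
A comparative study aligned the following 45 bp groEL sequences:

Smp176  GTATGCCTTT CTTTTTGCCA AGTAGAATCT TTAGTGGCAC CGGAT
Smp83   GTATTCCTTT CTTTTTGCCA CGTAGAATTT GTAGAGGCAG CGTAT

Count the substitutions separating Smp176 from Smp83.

Mismatches occur at site 5 (G↔T), site 21 (A↔C), site 29 (C↔T), site 31 (T↔G), site 35 (T↔A), site 40 (C↔G), site 43 (G↔T).
That gives 7 mismatches out of 45 aligned sites, so the Hamming distance is 7.

7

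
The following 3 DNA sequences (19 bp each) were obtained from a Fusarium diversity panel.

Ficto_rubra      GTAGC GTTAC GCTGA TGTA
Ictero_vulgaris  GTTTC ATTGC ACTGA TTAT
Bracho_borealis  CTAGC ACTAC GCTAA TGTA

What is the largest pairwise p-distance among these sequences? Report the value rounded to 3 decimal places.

Pairwise Hamming distances:
  Ficto_rubra vs Ictero_vulgaris: 8
  Ficto_rubra vs Bracho_borealis: 4
  Ictero_vulgaris vs Bracho_borealis: 10
The largest is 10 mismatches, between Ictero_vulgaris and Bracho_borealis; p = 10/19 = 0.526.

0.526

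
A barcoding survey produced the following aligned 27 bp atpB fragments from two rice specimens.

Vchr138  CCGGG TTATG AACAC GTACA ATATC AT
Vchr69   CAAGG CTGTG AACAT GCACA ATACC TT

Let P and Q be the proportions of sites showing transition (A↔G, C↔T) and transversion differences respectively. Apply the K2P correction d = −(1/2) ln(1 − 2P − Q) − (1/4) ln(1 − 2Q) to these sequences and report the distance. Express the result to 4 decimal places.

The sequences differ at positions 2 (C/A, transversion), 3 (G/A, transition), 6 (T/C, transition), 8 (A/G, transition), 15 (C/T, transition), 17 (T/C, transition), 24 (T/C, transition), 26 (A/T, transversion).
Of the 8 differences, 6 transitions and 2 transversions over 27 sites: P = 6/27 = 0.222222, Q = 2/27 = 0.074074.
d = −0.5·ln(0.481482) − 0.25·ln(0.851852) = −0.5·(-0.730886) − 0.25·(-0.160342) = 0.4055.

0.4055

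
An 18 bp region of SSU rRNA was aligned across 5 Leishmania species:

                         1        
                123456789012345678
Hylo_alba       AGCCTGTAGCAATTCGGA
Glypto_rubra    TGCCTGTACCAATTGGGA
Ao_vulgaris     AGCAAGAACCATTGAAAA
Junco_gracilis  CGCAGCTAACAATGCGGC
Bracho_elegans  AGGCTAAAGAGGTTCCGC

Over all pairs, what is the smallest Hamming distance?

Pairwise Hamming distances:
  Hylo_alba vs Glypto_rubra: 3
  Hylo_alba vs Ao_vulgaris: 9
  Hylo_alba vs Junco_gracilis: 7
  Hylo_alba vs Bracho_elegans: 8
  Glypto_rubra vs Ao_vulgaris: 9
  Glypto_rubra vs Junco_gracilis: 8
  Glypto_rubra vs Bracho_elegans: 11
  Ao_vulgaris vs Junco_gracilis: 10
  Ao_vulgaris vs Bracho_elegans: 13
  Junco_gracilis vs Bracho_elegans: 12
The smallest is 3, between Hylo_alba and Glypto_rubra.

3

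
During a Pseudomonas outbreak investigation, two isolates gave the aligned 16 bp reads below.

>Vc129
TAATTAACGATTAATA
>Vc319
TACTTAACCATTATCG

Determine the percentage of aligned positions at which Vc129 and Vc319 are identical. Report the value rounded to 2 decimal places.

Differing sites — 3:A/C; 9:G/C; 14:A/T; 15:T/C; 16:A/G.
11 of the 16 sites match, so the percent identity is 11/16 × 100 = 68.75%.

68.75%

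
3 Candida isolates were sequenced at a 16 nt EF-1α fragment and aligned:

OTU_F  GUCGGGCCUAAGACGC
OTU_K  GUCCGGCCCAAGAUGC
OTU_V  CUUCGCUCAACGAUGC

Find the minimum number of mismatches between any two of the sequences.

3

Pairwise Hamming distances:
  OTU_F vs OTU_K: 3
  OTU_F vs OTU_V: 8
  OTU_K vs OTU_V: 6
The smallest is 3, between OTU_F and OTU_K.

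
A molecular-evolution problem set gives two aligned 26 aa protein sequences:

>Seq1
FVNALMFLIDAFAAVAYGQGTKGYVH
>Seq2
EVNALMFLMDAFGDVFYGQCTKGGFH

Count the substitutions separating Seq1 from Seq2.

Differing sites — 1:F/E; 9:I/M; 13:A/G; 14:A/D; 16:A/F; 20:G/C; 24:Y/G; 25:V/F.
That gives 8 mismatches out of 26 aligned sites, so the Hamming distance is 8.

8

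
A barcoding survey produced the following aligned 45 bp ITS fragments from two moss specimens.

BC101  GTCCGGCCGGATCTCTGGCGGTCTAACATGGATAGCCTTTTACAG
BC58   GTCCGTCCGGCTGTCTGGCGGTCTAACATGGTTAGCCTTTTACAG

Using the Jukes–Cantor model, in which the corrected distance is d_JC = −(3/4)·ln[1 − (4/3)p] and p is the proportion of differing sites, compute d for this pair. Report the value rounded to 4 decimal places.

Mismatches occur at site 6 (G→T), site 11 (A→C), site 13 (C→G), site 32 (A→T).
p = 4/45 = 0.088889.
d = −0.75 · ln(1 − (4/3)·0.088889) = −0.75 · ln(0.881481) = −0.75 · (-0.126152) = 0.0946.

0.0946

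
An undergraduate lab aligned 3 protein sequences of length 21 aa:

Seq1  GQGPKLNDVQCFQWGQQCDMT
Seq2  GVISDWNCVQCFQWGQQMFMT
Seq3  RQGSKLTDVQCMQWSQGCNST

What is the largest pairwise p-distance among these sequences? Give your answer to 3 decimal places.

0.619

Pairwise Hamming distances:
  Seq1 vs Seq2: 8
  Seq1 vs Seq3: 8
  Seq2 vs Seq3: 13
The largest is 13 mismatches, between Seq2 and Seq3; p = 13/21 = 0.619.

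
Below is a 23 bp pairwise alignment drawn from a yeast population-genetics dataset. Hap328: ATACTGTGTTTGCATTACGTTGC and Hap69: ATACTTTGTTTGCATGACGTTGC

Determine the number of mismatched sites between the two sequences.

2

Differing sites — 6:G/T; 16:T/G.
That gives 2 mismatches out of 23 aligned sites, so the Hamming distance is 2.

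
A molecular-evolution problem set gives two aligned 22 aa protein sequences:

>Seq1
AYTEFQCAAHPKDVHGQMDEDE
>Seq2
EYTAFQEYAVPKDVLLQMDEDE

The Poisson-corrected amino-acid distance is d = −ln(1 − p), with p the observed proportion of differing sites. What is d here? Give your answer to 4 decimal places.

0.3830

Differing sites — 1:A/E; 4:E/A; 7:C/E; 8:A/Y; 10:H/V; 15:H/L; 16:G/L.
p = 7/22 = 0.318182.
d = −ln(1 − 0.318182) = −ln(0.681818) = 0.3830.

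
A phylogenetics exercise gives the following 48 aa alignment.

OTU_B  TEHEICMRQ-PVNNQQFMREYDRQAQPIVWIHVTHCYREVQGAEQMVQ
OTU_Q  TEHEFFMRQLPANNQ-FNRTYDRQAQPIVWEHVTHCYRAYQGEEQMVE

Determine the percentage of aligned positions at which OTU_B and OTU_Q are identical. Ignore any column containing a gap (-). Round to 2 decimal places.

78.26%

Excluding the 2 gap columns leaves 46 comparable sites.
Mismatches occur at site 5 (I↔F), site 6 (C↔F), site 12 (V↔A), site 18 (M↔N), site 20 (E↔T), site 31 (I↔E), site 39 (E↔A), site 40 (V↔Y), site 43 (A↔E), site 48 (Q↔E).
36 of the 46 comparable sites match, so the percent identity is 36/46 × 100 = 78.26%.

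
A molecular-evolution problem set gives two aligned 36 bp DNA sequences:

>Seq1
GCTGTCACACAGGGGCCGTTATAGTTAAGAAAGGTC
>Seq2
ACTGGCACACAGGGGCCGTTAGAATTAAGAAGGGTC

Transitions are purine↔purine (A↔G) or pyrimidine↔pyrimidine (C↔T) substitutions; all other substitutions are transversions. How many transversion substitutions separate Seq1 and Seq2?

2

The sequences differ at positions 1 (G/A, transition), 5 (T/G, transversion), 22 (T/G, transversion), 24 (G/A, transition), 32 (A/G, transition).
Of the 5 differences, 3 transitions and 2 transversions, so the answer is 2.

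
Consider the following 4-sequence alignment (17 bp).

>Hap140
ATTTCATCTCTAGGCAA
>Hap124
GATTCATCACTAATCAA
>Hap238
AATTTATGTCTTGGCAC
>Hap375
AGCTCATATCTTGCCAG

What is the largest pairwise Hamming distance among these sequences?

Pairwise Hamming distances:
  Hap140 vs Hap124: 5
  Hap140 vs Hap238: 5
  Hap140 vs Hap375: 6
  Hap124 vs Hap238: 8
  Hap124 vs Hap375: 9
  Hap238 vs Hap375: 6
The largest is 9, between Hap124 and Hap375.

9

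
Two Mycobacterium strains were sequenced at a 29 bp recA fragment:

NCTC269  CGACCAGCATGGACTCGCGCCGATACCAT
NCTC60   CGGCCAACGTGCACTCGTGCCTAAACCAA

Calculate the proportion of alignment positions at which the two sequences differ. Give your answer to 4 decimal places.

The sequences differ at positions 3 (A/G), 7 (G/A), 9 (A/G), 12 (G/C), 18 (C/T), 22 (G/T), 24 (T/A), 29 (T/A).
There are 8 differences over 29 sites, so p = 8/29 = 0.2759.

0.2759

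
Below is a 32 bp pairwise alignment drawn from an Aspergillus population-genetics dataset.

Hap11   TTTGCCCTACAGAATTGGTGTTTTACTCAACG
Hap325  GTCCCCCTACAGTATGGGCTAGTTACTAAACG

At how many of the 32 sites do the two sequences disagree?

10

The sequences differ at positions 1 (T/G), 3 (T/C), 4 (G/C), 13 (A/T), 16 (T/G), 19 (T/C), 20 (G/T), 21 (T/A), 22 (T/G), 28 (C/A).
That gives 10 mismatches out of 32 aligned sites, so the Hamming distance is 10.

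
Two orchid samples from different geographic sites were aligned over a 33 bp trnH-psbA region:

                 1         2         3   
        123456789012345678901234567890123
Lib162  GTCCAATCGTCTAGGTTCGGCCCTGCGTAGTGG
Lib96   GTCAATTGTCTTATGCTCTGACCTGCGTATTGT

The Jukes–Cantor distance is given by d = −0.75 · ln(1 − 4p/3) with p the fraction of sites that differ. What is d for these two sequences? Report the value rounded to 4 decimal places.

The sequences differ at positions 4 (C/A), 6 (A/T), 8 (C/G), 9 (G/T), 10 (T/C), 11 (C/T), 14 (G/T), 16 (T/C), 19 (G/T), 21 (C/A), 30 (G/T), 33 (G/T).
p = 12/33 = 0.363636.
d = −0.75 · ln(1 − (4/3)·0.363636) = −0.75 · ln(0.515152) = −0.75 · (-0.663293) = 0.4975.

0.4975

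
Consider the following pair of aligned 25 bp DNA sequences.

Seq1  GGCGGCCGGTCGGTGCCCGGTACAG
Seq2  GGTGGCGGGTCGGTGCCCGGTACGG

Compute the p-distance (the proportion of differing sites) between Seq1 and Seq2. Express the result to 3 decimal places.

0.120

Mismatches occur at site 3 (C/T), site 7 (C/G), site 24 (A/G).
There are 3 differences over 25 sites, so p = 3/25 = 0.120.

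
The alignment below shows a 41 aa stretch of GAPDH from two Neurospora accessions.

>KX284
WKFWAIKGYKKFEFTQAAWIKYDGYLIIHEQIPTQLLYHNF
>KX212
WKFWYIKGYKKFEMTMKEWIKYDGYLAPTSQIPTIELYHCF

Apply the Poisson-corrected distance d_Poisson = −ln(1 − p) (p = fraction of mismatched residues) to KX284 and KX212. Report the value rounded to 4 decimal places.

Mismatches occur at site 5 (A→Y), site 14 (F→M), site 16 (Q→M), site 17 (A→K), site 18 (A→E), site 27 (I→A), site 28 (I→P), site 29 (H→T), site 30 (E→S), site 35 (Q→I), site 36 (L→E), site 40 (N→C).
p = 12/41 = 0.292683.
d = −ln(1 − 0.292683) = −ln(0.707317) = 0.3463.

0.3463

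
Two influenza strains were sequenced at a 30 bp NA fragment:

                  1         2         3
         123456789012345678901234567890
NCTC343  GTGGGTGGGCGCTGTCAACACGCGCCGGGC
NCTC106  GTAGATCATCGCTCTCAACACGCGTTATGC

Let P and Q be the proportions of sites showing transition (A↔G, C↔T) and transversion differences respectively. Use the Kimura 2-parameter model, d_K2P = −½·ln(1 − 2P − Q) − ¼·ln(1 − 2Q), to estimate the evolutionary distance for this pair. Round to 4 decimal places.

0.4586

Differing sites — 3:G/A (Ti); 5:G/A (Ti); 7:G/C (Tv); 8:G/A (Ti); 9:G/T (Tv); 14:G/C (Tv); 25:C/T (Ti); 26:C/T (Ti); 27:G/A (Ti); 28:G/T (Tv).
Of the 10 differences, 6 transitions and 4 transversions over 30 sites: P = 6/30 = 0.200000, Q = 4/30 = 0.133333.
d = −0.5·ln(0.466667) − 0.25·ln(0.733334) = −0.5·(-0.762139) − 0.25·(-0.310154) = 0.4586.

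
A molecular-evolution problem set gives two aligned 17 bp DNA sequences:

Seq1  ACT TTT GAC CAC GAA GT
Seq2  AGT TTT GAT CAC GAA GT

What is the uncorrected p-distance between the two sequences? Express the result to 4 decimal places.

Mismatches occur at site 2 (C↔G), site 9 (C↔T).
There are 2 differences over 17 sites, so p = 2/17 = 0.1176.

0.1176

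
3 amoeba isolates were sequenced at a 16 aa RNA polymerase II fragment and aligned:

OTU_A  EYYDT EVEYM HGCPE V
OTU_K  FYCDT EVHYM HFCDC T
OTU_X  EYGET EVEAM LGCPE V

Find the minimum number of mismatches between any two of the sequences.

Pairwise Hamming distances:
  OTU_A vs OTU_K: 7
  OTU_A vs OTU_X: 4
  OTU_K vs OTU_X: 10
The smallest is 4, between OTU_A and OTU_X.

4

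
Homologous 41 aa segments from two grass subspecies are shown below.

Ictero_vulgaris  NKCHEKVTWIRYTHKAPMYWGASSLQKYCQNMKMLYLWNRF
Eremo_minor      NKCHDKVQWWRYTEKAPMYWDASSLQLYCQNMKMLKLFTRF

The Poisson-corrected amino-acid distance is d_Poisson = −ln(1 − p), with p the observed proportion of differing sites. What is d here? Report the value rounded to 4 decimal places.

0.2478

The sequences differ at positions 5 (E/D), 8 (T/Q), 10 (I/W), 14 (H/E), 21 (G/D), 27 (K/L), 36 (Y/K), 38 (W/F), 39 (N/T).
p = 9/41 = 0.219512.
d = −ln(1 − 0.219512) = −ln(0.780488) = 0.2478.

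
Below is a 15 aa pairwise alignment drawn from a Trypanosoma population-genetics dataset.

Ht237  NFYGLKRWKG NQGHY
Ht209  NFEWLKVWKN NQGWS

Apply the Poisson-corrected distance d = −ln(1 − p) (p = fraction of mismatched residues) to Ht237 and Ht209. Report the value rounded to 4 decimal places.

Differing sites — 3:Y/E; 4:G/W; 7:R/V; 10:G/N; 14:H/W; 15:Y/S.
p = 6/15 = 0.400000.
d = −ln(1 − 0.400000) = −ln(0.600000) = 0.5108.

0.5108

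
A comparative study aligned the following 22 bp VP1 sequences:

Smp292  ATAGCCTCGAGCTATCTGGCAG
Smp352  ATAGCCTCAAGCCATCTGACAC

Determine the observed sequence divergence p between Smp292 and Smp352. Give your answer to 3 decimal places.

0.182

Differing sites — 9:G/A; 13:T/C; 19:G/A; 22:G/C.
There are 4 differences over 22 sites, so p = 4/22 = 0.182.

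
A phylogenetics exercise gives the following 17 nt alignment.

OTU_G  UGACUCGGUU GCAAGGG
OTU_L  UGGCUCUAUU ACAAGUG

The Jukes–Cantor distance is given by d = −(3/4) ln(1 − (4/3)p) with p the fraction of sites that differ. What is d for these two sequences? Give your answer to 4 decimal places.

0.3734

The sequences differ at positions 3 (A/G), 7 (G/U), 8 (G/A), 11 (G/A), 16 (G/U).
p = 5/17 = 0.294118.
d = −0.75 · ln(1 − (4/3)·0.294118) = −0.75 · ln(0.607843) = −0.75 · (-0.497839) = 0.3734.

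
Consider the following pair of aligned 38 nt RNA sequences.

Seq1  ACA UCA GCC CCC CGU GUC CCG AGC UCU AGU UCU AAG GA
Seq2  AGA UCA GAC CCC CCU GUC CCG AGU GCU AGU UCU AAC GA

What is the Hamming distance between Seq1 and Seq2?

The sequences differ at positions 2 (C/G), 8 (C/A), 14 (G/C), 24 (C/U), 25 (U/G), 36 (G/C).
That gives 6 mismatches out of 38 aligned sites, so the Hamming distance is 6.

6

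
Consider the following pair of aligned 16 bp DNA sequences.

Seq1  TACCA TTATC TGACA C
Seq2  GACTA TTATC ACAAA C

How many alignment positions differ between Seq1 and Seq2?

5

Differing sites — 1:T/G; 4:C/T; 11:T/A; 12:G/C; 14:C/A.
That gives 5 mismatches out of 16 aligned sites, so the Hamming distance is 5.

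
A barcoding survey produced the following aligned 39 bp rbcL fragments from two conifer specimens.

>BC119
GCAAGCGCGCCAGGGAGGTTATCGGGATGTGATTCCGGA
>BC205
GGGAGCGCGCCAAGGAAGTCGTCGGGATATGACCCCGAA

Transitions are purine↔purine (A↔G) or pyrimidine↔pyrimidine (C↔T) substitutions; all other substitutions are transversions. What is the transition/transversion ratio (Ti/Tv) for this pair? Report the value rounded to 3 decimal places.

Differing sites — 2:C/G (Tv); 3:A/G (Ti); 13:G/A (Ti); 17:G/A (Ti); 20:T/C (Ti); 21:A/G (Ti); 29:G/A (Ti); 33:T/C (Ti); 34:T/C (Ti); 38:G/A (Ti).
Of the 10 differences, 9 transitions and 1 transversion, so Ti/Tv = 9/1 = 9.000.

9.000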